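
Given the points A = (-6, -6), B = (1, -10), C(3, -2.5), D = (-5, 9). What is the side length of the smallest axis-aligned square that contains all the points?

19

The bounding box has width 9 and height 19.
An axis-aligned square enclosing the set must have side ≥ max(width, height).
So the minimum side is max(9, 19) = 19.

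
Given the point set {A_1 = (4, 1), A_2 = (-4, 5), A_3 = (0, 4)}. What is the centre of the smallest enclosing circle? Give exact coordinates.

Side lengths²: A_1A_2² = 80, A_1A_3² = 25, A_2A_3² = 17.
Since A_1A_2² = 80 ≥ 25 + 17 = 42, the angle opposite A_1A_2 is not acute, so the smallest enclosing circle has A_1A_2 as diameter.
Centre = midpoint of A_1A_2 = (0, 3), r² = 80/4 = 20.
Centre = (0, 3).

(0, 3)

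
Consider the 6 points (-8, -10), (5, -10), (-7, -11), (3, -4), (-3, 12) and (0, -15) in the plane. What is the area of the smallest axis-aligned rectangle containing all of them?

x ranges over [-8, 5], width 13.
y ranges over [-15, 12], height 27.
Area = 13 × 27 = 351.

351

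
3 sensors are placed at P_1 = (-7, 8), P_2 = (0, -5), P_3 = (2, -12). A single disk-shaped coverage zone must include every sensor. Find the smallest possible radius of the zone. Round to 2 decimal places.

10.97

Side lengths²: P_1P_2² = 218, P_1P_3² = 481, P_2P_3² = 53.
Since P_1P_3² = 481 ≥ 218 + 53 = 271, the angle opposite P_1P_3 is not acute, so the smallest enclosing circle has P_1P_3 as diameter.
Centre = midpoint of P_1P_3 = (-2.5, -2), r² = 481/4 = 120.25.
r = √(120.25) ≈ 10.97.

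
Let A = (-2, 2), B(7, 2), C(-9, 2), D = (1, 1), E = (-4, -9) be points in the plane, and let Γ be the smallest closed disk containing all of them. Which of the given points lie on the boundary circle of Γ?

By Welzl's lemma the MEC is supported by two points (diametrically opposite) or three points (on a circumcircle).
The minimum enclosing circle is determined by three boundary points: B, C, E.
Their circumcentre is (-1, -1) with r² = 73.
The farthest remaining point A is at distance² 10 ≤ 73.
The points at distance exactly r from the centre are B, C, E — 3 points.

B, C, E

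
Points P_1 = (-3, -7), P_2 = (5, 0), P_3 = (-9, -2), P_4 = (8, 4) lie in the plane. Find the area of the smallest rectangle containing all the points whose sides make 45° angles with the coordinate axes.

In coordinates u = x + y, v = x − y the rectangle is axis-aligned; the map (x,y)→(u,v) scales areas by 2.
u-values: -10, 5, -11, 12; range = 12 − (-11) = 23.
v-values: 4, 5, -7, 4; range = 5 − (-7) = 12.
Area = (23 × 12) / 2 = 138.

138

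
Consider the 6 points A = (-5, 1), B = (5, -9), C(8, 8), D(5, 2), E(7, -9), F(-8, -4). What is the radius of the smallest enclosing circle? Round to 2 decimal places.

A smallest enclosing disk is always determined by at most three of the input points on its boundary.
The minimum enclosing circle is determined by three boundary points: C, E, F.
Their circumcentre is (21/13, -2/13) with r² = 18125/169.
The farthest remaining point B is at distance² 15161/169 ≤ 18125/169.
r = √(18125/169) ≈ 10.36.

10.36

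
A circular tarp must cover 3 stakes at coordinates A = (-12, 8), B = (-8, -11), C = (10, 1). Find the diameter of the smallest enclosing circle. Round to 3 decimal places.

24.865

Side lengths²: AB² = 377, AC² = 533, BC² = 468.
Since AC² = 533 < 468 + 377 = 845, the triangle is acute, so the smallest enclosing circle is the circumcircle.
Circumcentre = (-2.4, 0.1), r² = 154.57.
Diameter = 2r = 2√(154.57) ≈ 24.865.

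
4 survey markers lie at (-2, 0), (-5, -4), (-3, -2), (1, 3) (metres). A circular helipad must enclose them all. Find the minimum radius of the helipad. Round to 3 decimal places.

By Welzl's lemma the MEC is supported by two points (diametrically opposite) or three points (on a circumcircle).
The farthest pair is (-5, -4)–(1, 3) with squared distance 85. The circle on this segment as diameter has centre (-2, -0.5) and r² = 85/4 = 21.25.
Check (-2, 0): distance² to centre = 0.25 ≤ 21.25, so it lies inside.
All remaining points lie in this disk, and no smaller disk contains both endpoints, so this is the minimum enclosing circle.
r = √(21.25) ≈ 4.610.

4.610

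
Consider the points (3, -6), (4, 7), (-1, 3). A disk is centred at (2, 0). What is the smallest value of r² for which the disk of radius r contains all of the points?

53

The required radius is the distance from (2, 0) to the farthest point.
Squared distances: 37, 53, 18.
Maximum is 53, attained at (4, 7).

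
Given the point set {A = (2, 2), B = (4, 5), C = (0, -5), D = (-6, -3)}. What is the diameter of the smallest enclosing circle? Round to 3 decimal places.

12.806

The farthest pair is B–D with squared distance 164. The circle on this segment as diameter has centre (-1, 1) and r² = 164/4 = 41.
Check A: distance² to centre = 10 ≤ 41, so it lies inside.
All remaining points lie in this disk, and no smaller disk contains both endpoints, so this is the minimum enclosing circle.
Diameter = 2r = 2√41 ≈ 12.806.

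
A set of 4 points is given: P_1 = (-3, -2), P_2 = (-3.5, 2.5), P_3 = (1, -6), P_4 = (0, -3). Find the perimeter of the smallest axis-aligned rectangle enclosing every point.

Width = max x − min x = 1 − (-3.5) = 4.5.
Height = max y − min y = 2.5 − (-6) = 8.5.
Perimeter = 2(4.5 + 8.5) = 26.

26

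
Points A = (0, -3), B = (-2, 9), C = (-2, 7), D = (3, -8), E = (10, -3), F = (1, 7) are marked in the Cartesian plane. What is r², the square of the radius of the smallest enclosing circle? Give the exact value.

5809/72

A smallest enclosing disk is always determined by at most three of the input points on its boundary.
The minimum enclosing circle is determined by three boundary points: B, D, E.
Their circumcentre is (23/12, 11/12) with r² = 5809/72.
The farthest remaining point C is at distance² 3769/72 ≤ 5809/72.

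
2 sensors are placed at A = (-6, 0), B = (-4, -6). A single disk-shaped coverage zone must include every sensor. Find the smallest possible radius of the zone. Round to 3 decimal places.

3.162

The smallest circle enclosing two points has them as diameter endpoints.
Centre = midpoint = (-5, -3); r² = |AB|²/4 = 40/4 = 10.
r = √10 ≈ 3.162.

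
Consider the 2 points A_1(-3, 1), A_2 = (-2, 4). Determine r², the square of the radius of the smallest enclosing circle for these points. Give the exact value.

The smallest circle enclosing two points has them as diameter endpoints.
Centre = midpoint = (-2.5, 2.5); r² = |A_1A_2|²/4 = 10/4 = 2.5.

2.5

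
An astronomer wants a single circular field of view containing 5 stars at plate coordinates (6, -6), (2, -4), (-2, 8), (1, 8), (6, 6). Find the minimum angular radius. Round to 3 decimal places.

8.062

The farthest pair is (6, -6)–(-2, 8) with squared distance 260. The circle on this segment as diameter has centre (2, 1) and r² = 260/4 = 65.
Check (2, -4): distance² to centre = 25 ≤ 65, so it lies inside.
All remaining points lie in this disk, and no smaller disk contains both endpoints, so this is the minimum enclosing circle.
r = √65 ≈ 8.062.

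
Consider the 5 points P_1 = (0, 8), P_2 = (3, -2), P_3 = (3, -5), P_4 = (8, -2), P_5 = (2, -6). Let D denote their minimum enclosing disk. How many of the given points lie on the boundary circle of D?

3

By Welzl's lemma the MEC is supported by two points (diametrically opposite) or three points (on a circumcircle).
The minimum enclosing circle is determined by three boundary points: P_1, P_4, P_5.
Their circumcentre is (37/23, 25/23) with r² = 26650/529.
The farthest remaining point P_3 is at distance² 20624/529 ≤ 26650/529.
The points at distance exactly r from the centre are P_1, P_4, P_5 — 3 points.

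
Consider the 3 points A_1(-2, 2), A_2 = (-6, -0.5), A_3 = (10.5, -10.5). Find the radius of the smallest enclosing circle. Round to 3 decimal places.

9.647

Side lengths²: A_1A_2² = 22.25, A_1A_3² = 312.5, A_2A_3² = 372.25.
Since A_2A_3² = 372.25 ≥ 312.5 + 22.25 = 334.75, the angle opposite A_2A_3 is not acute, so the smallest enclosing circle has A_2A_3 as diameter.
Centre = midpoint of A_2A_3 = (2.25, -5.5), r² = 372.25/4 = 93.0625.
r = √(93.0625) ≈ 9.647.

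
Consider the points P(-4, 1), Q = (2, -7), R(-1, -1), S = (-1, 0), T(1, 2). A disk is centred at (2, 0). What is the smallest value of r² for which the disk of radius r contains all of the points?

49

The required radius is the distance from (2, 0) to the farthest point.
Squared distances: 37, 49, 10, 9, 5.
Maximum is 49, attained at Q.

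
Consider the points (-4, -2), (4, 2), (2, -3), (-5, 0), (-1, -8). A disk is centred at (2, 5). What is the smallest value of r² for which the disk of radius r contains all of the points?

The required radius is the distance from (2, 5) to the farthest point.
Squared distances: 85, 13, 64, 74, 178.
Maximum is 178, attained at (-1, -8).

178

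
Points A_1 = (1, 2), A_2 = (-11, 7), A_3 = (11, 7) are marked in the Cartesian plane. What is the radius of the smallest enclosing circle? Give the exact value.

11

Side lengths²: A_1A_2² = 169, A_1A_3² = 125, A_2A_3² = 484.
Since A_2A_3² = 484 ≥ 169 + 125 = 294, the angle opposite A_2A_3 is not acute, so the smallest enclosing circle has A_2A_3 as diameter.
Centre = midpoint of A_2A_3 = (0, 7), r² = 484/4 = 121.
r = √121 = 11.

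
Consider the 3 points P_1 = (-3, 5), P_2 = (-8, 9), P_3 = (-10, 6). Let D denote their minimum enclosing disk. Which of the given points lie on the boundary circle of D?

P_1, P_2, P_3

Side lengths²: P_1P_2² = 41, P_1P_3² = 50, P_2P_3² = 13.
Since P_1P_3² = 50 < 41 + 13 = 54, the triangle is acute, so the smallest enclosing circle is the circumcircle.
Circumcentre = (-297/46, 267/46), r² = 13325/1058.
The points at distance exactly r from the centre are P_1, P_2, P_3 — 3 points.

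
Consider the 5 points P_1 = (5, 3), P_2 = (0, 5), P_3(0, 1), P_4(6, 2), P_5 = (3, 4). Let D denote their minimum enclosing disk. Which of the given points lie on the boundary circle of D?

P_2, P_3, P_4

The minimum enclosing circle of a finite set is fixed by two of the points (as a diameter) or three (as a circumcircle).
The minimum enclosing circle is determined by three boundary points: P_2, P_3, P_4.
Their circumcentre is (2.75, 3) with r² = 11.5625.
The farthest remaining point P_1 is at distance² 5.0625 ≤ 11.5625.
The points at distance exactly r from the centre are P_2, P_3, P_4 — 3 points.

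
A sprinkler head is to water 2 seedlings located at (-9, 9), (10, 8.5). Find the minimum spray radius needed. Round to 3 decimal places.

The smallest circle enclosing two points has them as diameter endpoints.
Centre = midpoint = (0.5, 8.75); r² = |(-9, 9)−(10, 8.5)|²/4 = 361.25/4 = 90.3125.
r = √(90.3125) ≈ 9.503.

9.503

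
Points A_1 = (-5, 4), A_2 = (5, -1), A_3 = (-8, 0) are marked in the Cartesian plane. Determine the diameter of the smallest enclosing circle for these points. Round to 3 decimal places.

Side lengths²: A_1A_2² = 125, A_1A_3² = 25, A_2A_3² = 170.
Since A_2A_3² = 170 ≥ 125 + 25 = 150, the angle opposite A_2A_3 is not acute, so the smallest enclosing circle has A_2A_3 as diameter.
Centre = midpoint of A_2A_3 = (-1.5, -0.5), r² = 170/4 = 42.5.
Diameter = 2r = 2√(42.5) ≈ 13.038.

13.038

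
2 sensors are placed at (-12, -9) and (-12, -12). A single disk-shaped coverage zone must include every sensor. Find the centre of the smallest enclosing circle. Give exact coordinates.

The smallest circle enclosing two points has them as diameter endpoints.
Centre = midpoint = (-12, -10.5); r² = |(-12, -9)−(-12, -12)|²/4 = 9/4 = 2.25.
Centre = (-12, -10.5).

(-12, -10.5)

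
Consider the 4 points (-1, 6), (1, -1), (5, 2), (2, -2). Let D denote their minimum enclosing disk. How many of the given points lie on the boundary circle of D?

The minimum enclosing circle of a finite set is fixed by two of the points (as a diameter) or three (as a circumcircle).
The minimum enclosing circle is determined by three boundary points: (-1, 6), (5, 2), (2, -2).
Their circumcentre is (13/18, 25/12) with r² = 23725/1296.
The farthest remaining point (1, -1) is at distance² 12421/1296 ≤ 23725/1296.
The points at distance exactly r from the centre are (-1, 6), (5, 2), (2, -2) — 3 points.

3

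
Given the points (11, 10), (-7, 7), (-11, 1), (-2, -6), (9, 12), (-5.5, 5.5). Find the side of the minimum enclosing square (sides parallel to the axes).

The bounding box has width 22 and height 18.
An axis-aligned square enclosing the set must have side ≥ max(width, height).
So the minimum side is max(22, 18) = 22.

22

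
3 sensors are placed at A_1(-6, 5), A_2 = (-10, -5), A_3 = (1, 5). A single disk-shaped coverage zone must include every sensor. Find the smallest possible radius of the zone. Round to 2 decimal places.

Side lengths²: A_1A_2² = 116, A_1A_3² = 49, A_2A_3² = 221.
Since A_2A_3² = 221 ≥ 116 + 49 = 165, the angle opposite A_2A_3 is not acute, so the smallest enclosing circle has A_2A_3 as diameter.
Centre = midpoint of A_2A_3 = (-4.5, 0), r² = 221/4 = 55.25.
r = √(55.25) ≈ 7.43.

7.43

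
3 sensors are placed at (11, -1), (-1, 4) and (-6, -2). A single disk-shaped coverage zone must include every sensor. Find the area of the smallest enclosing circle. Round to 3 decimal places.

Call the three points A, B, C in the order given.
Side lengths²: AB² = 169, AC² = 290, BC² = 61.
Since AC² = 290 ≥ 169 + 61 = 230, the angle opposite AC is not acute, so the smallest enclosing circle has AC as diameter.
Centre = midpoint of AC = (2.5, -1.5), r² = 290/4 = 72.5.
Area = π·r² = π·72.5 ≈ 227.765.

227.765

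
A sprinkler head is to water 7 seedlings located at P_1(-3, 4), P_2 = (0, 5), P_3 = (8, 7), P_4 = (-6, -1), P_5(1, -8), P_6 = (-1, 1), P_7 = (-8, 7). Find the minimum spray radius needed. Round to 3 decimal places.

9.652

The minimum enclosing circle is determined by three boundary points: P_3, P_5, P_7.
Their circumcentre is (0, 1.6) with r² = 93.16.
The farthest remaining point P_4 is at distance² 42.76 ≤ 93.16.
r = √(93.16) ≈ 9.652.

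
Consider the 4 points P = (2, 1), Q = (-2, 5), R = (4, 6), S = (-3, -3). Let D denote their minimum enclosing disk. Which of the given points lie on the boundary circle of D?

R, S

The farthest pair is R–S with squared distance 130. The circle on this segment as diameter has centre (0.5, 1.5) and r² = 130/4 = 32.5.
Check P: distance² to centre = 2.5 ≤ 32.5, so it lies inside.
All remaining points lie in this disk, and no smaller disk contains both endpoints, so this is the minimum enclosing circle.
The points at distance exactly r from the centre are R, S — 2 points.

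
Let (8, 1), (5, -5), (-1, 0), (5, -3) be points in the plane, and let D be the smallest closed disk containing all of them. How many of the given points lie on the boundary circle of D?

By Welzl's lemma the MEC is supported by two points (diametrically opposite) or three points (on a circumcircle).
The minimum enclosing circle is determined by three boundary points: (8, 1), (5, -5), (-1, 0).
Their circumcentre is (123/34, -19/34) with r² = 12505/578.
The farthest remaining point (5, -3) is at distance² 4549/578 ≤ 12505/578.
The points at distance exactly r from the centre are (8, 1), (5, -5), (-1, 0) — 3 points.

3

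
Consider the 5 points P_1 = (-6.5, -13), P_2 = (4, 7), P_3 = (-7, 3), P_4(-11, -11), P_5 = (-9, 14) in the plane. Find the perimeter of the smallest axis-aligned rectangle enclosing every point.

Width = max x − min x = 4 − (-11) = 15.
Height = max y − min y = 14 − (-13) = 27.
Perimeter = 2(15 + 27) = 84.

84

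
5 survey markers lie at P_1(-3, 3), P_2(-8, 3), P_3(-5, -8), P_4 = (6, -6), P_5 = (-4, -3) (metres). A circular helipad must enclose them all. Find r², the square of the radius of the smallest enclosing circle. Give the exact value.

69.25

The minimum enclosing circle of a finite set is fixed by two of the points (as a diameter) or three (as a circumcircle).
The farthest pair is P_2–P_4 with squared distance 277. The circle on this segment as diameter has centre (-1, -1.5) and r² = 277/4 = 69.25.
Check P_1: distance² to centre = 24.25 ≤ 69.25, so it lies inside.
All remaining points lie in this disk, and no smaller disk contains both endpoints, so this is the minimum enclosing circle.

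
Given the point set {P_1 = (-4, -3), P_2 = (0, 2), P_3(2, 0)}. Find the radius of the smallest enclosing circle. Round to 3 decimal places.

Side lengths²: P_1P_2² = 41, P_1P_3² = 45, P_2P_3² = 8.
Since P_1P_3² = 45 < 41 + 8 = 49, the triangle is acute, so the smallest enclosing circle is the circumcircle.
Circumcentre = (-7/6, -7/6), r² = 205/18.
r = √(205/18) ≈ 3.375.

3.375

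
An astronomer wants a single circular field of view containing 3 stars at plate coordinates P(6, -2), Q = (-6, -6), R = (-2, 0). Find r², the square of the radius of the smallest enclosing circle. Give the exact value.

40

Side lengths²: PQ² = 160, PR² = 68, QR² = 52.
Since PQ² = 160 ≥ 68 + 52 = 120, the angle opposite PQ is not acute, so the smallest enclosing circle has PQ as diameter.
Centre = midpoint of PQ = (0, -4), r² = 160/4 = 40.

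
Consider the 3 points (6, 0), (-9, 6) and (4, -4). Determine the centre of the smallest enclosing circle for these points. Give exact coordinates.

Call the three points A, B, C in the order given.
Side lengths²: AB² = 261, AC² = 20, BC² = 269.
Since BC² = 269 < 261 + 20 = 281, the triangle is acute, so the smallest enclosing circle is the circumcircle.
Circumcentre = (-25/12, 37/24), r² = 39005/576.
Centre = (-25/12, 37/24).

(-25/12, 37/24)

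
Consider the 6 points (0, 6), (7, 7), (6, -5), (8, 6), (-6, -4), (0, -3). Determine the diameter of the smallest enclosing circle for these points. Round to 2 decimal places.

17.20

By Welzl's lemma the MEC is supported by two points (diametrically opposite) or three points (on a circumcircle).
The farthest pair is (8, 6)–(-6, -4) with squared distance 296. The circle on this segment as diameter has centre (1, 1) and r² = 296/4 = 74.
Check (0, 6): distance² to centre = 26 ≤ 74, so it lies inside.
All remaining points lie in this disk, and no smaller disk contains both endpoints, so this is the minimum enclosing circle.
Diameter = 2r = 2√74 ≈ 17.20.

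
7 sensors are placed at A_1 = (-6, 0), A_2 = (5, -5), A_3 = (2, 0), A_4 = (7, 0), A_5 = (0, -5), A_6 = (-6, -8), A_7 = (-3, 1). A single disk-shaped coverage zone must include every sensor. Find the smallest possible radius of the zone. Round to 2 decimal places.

A smallest enclosing disk is always determined by at most three of the input points on its boundary.
The farthest pair is A_4–A_6 with squared distance 233. The circle on this segment as diameter has centre (0.5, -4) and r² = 233/4 = 58.25.
Check A_1: distance² to centre = 58.25 ≤ 58.25, so it lies inside.
All remaining points lie in this disk, and no smaller disk contains both endpoints, so this is the minimum enclosing circle.
r = √(58.25) ≈ 7.63.

7.63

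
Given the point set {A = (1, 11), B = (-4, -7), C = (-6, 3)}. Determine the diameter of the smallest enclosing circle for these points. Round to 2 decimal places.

18.68

Side lengths²: AB² = 349, AC² = 113, BC² = 104.
Since AB² = 349 ≥ 113 + 104 = 217, the angle opposite AB is not acute, so the smallest enclosing circle has AB as diameter.
Centre = midpoint of AB = (-1.5, 2), r² = 349/4 = 87.25.
Diameter = 2r = 2√(87.25) ≈ 18.68.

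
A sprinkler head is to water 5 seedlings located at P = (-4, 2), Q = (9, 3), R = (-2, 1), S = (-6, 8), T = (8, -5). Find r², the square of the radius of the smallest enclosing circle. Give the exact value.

91.25

The minimum enclosing circle of a finite set is fixed by two of the points (as a diameter) or three (as a circumcircle).
The farthest pair is S–T with squared distance 365. The circle on this segment as diameter has centre (1, 1.5) and r² = 365/4 = 91.25.
Check P: distance² to centre = 25.25 ≤ 91.25, so it lies inside.
All remaining points lie in this disk, and no smaller disk contains both endpoints, so this is the minimum enclosing circle.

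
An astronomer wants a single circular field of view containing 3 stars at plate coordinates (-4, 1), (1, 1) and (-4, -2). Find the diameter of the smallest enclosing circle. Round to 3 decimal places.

Call the three points A, B, C in the order given.
Side lengths²: AB² = 25, AC² = 9, BC² = 34.
Since BC² = 34 ≥ 25 + 9 = 34, the angle opposite BC is not acute, so the smallest enclosing circle has BC as diameter.
Centre = midpoint of BC = (-1.5, -0.5), r² = 34/4 = 8.5.
Diameter = 2r = 2√(8.5) ≈ 5.831.

5.831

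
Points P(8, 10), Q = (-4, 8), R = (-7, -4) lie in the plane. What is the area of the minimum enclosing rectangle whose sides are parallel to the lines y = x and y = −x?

145

In coordinates u = x + y, v = x − y the rectangle is axis-aligned; the map (x,y)→(u,v) scales areas by 2.
u-values: 18, 4, -11; range = 18 − (-11) = 29.
v-values: -2, -12, -3; range = -2 − (-12) = 10.
Area = (29 × 10) / 2 = 145.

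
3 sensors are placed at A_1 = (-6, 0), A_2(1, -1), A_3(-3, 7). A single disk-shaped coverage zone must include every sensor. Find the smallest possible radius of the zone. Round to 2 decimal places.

Side lengths²: A_1A_2² = 50, A_1A_3² = 58, A_2A_3² = 80.
Since A_2A_3² = 80 < 58 + 50 = 108, the triangle is acute, so the smallest enclosing circle is the circumcircle.
Circumcentre = (-27/13, 32/13), r² = 3625/169.
r = √(3625/169) ≈ 4.63.

4.63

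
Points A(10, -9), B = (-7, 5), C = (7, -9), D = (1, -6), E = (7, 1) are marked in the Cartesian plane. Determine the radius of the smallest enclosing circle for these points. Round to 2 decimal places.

11.01

The minimum enclosing circle of a finite set is fixed by two of the points (as a diameter) or three (as a circumcircle).
The farthest pair is A–B with squared distance 485. The circle on this segment as diameter has centre (1.5, -2) and r² = 485/4 = 121.25.
Check C: distance² to centre = 79.25 ≤ 121.25, so it lies inside.
All remaining points lie in this disk, and no smaller disk contains both endpoints, so this is the minimum enclosing circle.
r = √(121.25) ≈ 11.01.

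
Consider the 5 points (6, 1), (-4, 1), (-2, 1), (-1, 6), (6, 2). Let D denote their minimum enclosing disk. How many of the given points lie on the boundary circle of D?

A smallest enclosing disk is always determined by at most three of the input points on its boundary.
The farthest pair is (-4, 1)–(6, 2) with squared distance 101. The circle on this segment as diameter has centre (1, 1.5) and r² = 101/4 = 25.25.
Check (6, 1): distance² to centre = 25.25 ≤ 25.25, so it lies inside.
All remaining points lie in this disk, and no smaller disk contains both endpoints, so this is the minimum enclosing circle.
The points at distance exactly r from the centre are (6, 1), (-4, 1), (6, 2) — 3 points.

3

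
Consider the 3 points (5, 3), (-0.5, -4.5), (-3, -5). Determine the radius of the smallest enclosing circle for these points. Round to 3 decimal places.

Call the three points A, B, C in the order given.
Side lengths²: AB² = 86.5, AC² = 128, BC² = 6.5.
Since AC² = 128 ≥ 86.5 + 6.5 = 93, the angle opposite AC is not acute, so the smallest enclosing circle has AC as diameter.
Centre = midpoint of AC = (1, -1), r² = 128/4 = 32.
r = √32 ≈ 5.657.

5.657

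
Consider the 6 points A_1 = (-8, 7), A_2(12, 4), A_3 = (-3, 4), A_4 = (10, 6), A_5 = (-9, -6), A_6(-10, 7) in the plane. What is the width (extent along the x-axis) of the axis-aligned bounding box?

max x = 12, min x = -10, so width = 22.

22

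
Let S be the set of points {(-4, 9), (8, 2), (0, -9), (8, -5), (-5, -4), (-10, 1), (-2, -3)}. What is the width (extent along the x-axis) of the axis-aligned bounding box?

18

max x = 8, min x = -10, so width = 18.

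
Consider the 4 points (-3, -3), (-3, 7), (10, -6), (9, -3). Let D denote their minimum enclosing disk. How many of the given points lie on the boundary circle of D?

A smallest enclosing disk is always determined by at most three of the input points on its boundary.
The farthest pair is (-3, 7)–(10, -6) with squared distance 338. The circle on this segment as diameter has centre (3.5, 0.5) and r² = 338/4 = 84.5.
Check (-3, -3): distance² to centre = 54.5 ≤ 84.5, so it lies inside.
All remaining points lie in this disk, and no smaller disk contains both endpoints, so this is the minimum enclosing circle.
The points at distance exactly r from the centre are (-3, 7), (10, -6) — 2 points.

2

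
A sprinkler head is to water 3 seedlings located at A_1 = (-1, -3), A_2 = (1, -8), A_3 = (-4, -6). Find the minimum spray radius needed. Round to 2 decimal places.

2.93

Side lengths²: A_1A_2² = 29, A_1A_3² = 18, A_2A_3² = 29.
Since A_2A_3² = 29 < 29 + 18 = 47, the triangle is acute, so the smallest enclosing circle is the circumcircle.
Circumcentre = (-15/14, -83/14), r² = 841/98.
r = √(841/98) ≈ 2.93.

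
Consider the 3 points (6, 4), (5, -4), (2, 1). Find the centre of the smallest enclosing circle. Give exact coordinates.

(5.5, 0)

Call the three points A, B, C in the order given.
Side lengths²: AB² = 65, AC² = 25, BC² = 34.
Since AB² = 65 ≥ 34 + 25 = 59, the angle opposite AB is not acute, so the smallest enclosing circle has AB as diameter.
Centre = midpoint of AB = (5.5, 0), r² = 65/4 = 16.25.
Centre = (5.5, 0).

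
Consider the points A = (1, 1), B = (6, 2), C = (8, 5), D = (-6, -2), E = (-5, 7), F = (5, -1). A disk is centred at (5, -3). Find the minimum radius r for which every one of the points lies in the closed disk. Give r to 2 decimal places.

The required radius is the distance from (5, -3) to the farthest point.
Squared distances: 32, 26, 73, 122, 200, 4.
Maximum is 200, attained at E.
r = √200 ≈ 14.14.

14.14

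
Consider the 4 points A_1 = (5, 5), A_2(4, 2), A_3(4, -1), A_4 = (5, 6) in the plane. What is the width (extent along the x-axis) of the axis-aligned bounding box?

max x = 5, min x = 4, so width = 1.

1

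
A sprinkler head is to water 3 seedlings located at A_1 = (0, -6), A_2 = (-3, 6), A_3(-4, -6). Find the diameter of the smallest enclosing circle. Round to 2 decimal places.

Side lengths²: A_1A_2² = 153, A_1A_3² = 16, A_2A_3² = 145.
Since A_1A_2² = 153 < 145 + 16 = 161, the triangle is acute, so the smallest enclosing circle is the circumcircle.
Circumcentre = (-2, -0.125), r² = 38.515625.
Diameter = 2r = 2√(38.515625) ≈ 12.41.

12.41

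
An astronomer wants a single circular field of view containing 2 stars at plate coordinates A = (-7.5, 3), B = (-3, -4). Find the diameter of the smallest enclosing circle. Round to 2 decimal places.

8.32

The smallest circle enclosing two points has them as diameter endpoints.
Centre = midpoint = (-5.25, -0.5); r² = |AB|²/4 = 69.25/4 = 17.3125.
Diameter = 2r = 2√(17.3125) ≈ 8.32.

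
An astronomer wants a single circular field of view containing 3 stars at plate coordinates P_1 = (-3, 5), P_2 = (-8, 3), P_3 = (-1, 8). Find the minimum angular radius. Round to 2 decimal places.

Side lengths²: P_1P_2² = 29, P_1P_3² = 13, P_2P_3² = 74.
Since P_2P_3² = 74 ≥ 29 + 13 = 42, the angle opposite P_2P_3 is not acute, so the smallest enclosing circle has P_2P_3 as diameter.
Centre = midpoint of P_2P_3 = (-4.5, 5.5), r² = 74/4 = 18.5.
r = √(18.5) ≈ 4.30.

4.30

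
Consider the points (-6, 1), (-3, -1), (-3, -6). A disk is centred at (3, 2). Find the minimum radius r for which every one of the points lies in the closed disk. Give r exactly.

10

The required radius is the distance from (3, 2) to the farthest point.
Squared distances: 82, 45, 100.
Maximum is 100, attained at (-3, -6).
r = √100 = 10.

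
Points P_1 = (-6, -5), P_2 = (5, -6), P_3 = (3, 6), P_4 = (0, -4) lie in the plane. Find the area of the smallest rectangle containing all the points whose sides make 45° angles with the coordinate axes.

In coordinates u = x + y, v = x − y the rectangle is axis-aligned; the map (x,y)→(u,v) scales areas by 2.
u-values: -11, -1, 9, -4; range = 9 − (-11) = 20.
v-values: -1, 11, -3, 4; range = 11 − (-3) = 14.
Area = (20 × 14) / 2 = 140.

140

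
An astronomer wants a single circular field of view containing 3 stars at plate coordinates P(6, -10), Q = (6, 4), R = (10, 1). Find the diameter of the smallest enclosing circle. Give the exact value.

14

Side lengths²: PQ² = 196, PR² = 137, QR² = 25.
Since PQ² = 196 ≥ 137 + 25 = 162, the angle opposite PQ is not acute, so the smallest enclosing circle has PQ as diameter.
Centre = midpoint of PQ = (6, -3), r² = 196/4 = 49.
Diameter = 2r = 2√49 = 14.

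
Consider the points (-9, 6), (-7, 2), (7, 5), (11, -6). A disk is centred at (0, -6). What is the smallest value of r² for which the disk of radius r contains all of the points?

The required radius is the distance from (0, -6) to the farthest point.
Squared distances: 225, 113, 170, 121.
Maximum is 225, attained at (-9, 6).

225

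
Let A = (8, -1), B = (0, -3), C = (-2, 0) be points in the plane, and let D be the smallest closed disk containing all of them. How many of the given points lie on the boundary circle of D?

2

Side lengths²: AB² = 68, AC² = 101, BC² = 13.
Since AC² = 101 ≥ 68 + 13 = 81, the angle opposite AC is not acute, so the smallest enclosing circle has AC as diameter.
Centre = midpoint of AC = (3, -0.5), r² = 101/4 = 25.25.
The points at distance exactly r from the centre are A, C — 2 points.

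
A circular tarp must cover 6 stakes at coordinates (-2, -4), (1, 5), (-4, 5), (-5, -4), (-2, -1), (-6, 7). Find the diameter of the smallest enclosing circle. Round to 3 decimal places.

11.716

By Welzl's lemma the MEC is supported by two points (diametrically opposite) or three points (on a circumcircle).
The minimum enclosing circle is determined by three boundary points: (-2, -4), (1, 5), (-6, 7).
Their circumcentre is (-173/46, 73/46) with r² = 36305/1058.
The farthest remaining point (-5, -4) is at distance² 34649/1058 ≤ 36305/1058.
Diameter = 2r = 2√(36305/1058) ≈ 11.716.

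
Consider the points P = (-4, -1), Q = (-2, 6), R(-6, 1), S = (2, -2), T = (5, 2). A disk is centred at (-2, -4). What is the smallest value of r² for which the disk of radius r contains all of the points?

100

The required radius is the distance from (-2, -4) to the farthest point.
Squared distances: 13, 100, 41, 20, 85.
Maximum is 100, attained at Q.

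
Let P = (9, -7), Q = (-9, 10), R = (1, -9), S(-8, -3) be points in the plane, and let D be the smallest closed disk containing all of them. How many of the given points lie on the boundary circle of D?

2

A smallest enclosing disk is always determined by at most three of the input points on its boundary.
The farthest pair is P–Q with squared distance 613. The circle on this segment as diameter has centre (0, 1.5) and r² = 613/4 = 153.25.
Check R: distance² to centre = 111.25 ≤ 153.25, so it lies inside.
All remaining points lie in this disk, and no smaller disk contains both endpoints, so this is the minimum enclosing circle.
The points at distance exactly r from the centre are P, Q — 2 points.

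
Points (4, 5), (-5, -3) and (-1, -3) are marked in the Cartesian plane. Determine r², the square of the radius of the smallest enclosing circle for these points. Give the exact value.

Call the three points A, B, C in the order given.
Side lengths²: AB² = 145, AC² = 89, BC² = 16.
Since AB² = 145 ≥ 89 + 16 = 105, the angle opposite AB is not acute, so the smallest enclosing circle has AB as diameter.
Centre = midpoint of AB = (-0.5, 1), r² = 145/4 = 36.25.

36.25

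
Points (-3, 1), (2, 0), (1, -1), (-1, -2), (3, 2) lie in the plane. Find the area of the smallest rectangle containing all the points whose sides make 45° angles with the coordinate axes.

24

In coordinates u = x + y, v = x − y the rectangle is axis-aligned; the map (x,y)→(u,v) scales areas by 2.
u-values: -2, 2, 0, -3, 5; range = 5 − (-3) = 8.
v-values: -4, 2, 2, 1, 1; range = 2 − (-4) = 6.
Area = (8 × 6) / 2 = 24.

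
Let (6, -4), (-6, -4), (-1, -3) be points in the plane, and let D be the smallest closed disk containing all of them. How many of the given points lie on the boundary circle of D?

2

Call the three points A, B, C in the order given.
Side lengths²: AB² = 144, AC² = 50, BC² = 26.
Since AB² = 144 ≥ 50 + 26 = 76, the angle opposite AB is not acute, so the smallest enclosing circle has AB as diameter.
Centre = midpoint of AB = (0, -4), r² = 144/4 = 36.
The points at distance exactly r from the centre are (6, -4), (-6, -4) — 2 points.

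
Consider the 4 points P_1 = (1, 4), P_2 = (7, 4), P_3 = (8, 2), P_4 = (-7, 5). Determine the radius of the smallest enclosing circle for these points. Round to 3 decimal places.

7.649

The farthest pair is P_3–P_4 with squared distance 234. The circle on this segment as diameter has centre (0.5, 3.5) and r² = 234/4 = 58.5.
Check P_1: distance² to centre = 0.5 ≤ 58.5, so it lies inside.
All remaining points lie in this disk, and no smaller disk contains both endpoints, so this is the minimum enclosing circle.
r = √(58.5) ≈ 7.649.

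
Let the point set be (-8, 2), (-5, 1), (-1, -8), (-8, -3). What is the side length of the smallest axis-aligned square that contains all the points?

10

The bounding box has width 7 and height 10.
An axis-aligned square enclosing the set must have side ≥ max(width, height).
So the minimum side is max(7, 10) = 10.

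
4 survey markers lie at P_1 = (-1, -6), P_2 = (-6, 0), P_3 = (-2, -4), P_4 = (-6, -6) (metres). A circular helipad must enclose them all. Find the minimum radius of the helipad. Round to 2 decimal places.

A smallest enclosing disk is always determined by at most three of the input points on its boundary.
The farthest pair is P_1–P_2 with squared distance 61. The circle on this segment as diameter has centre (-3.5, -3) and r² = 61/4 = 15.25.
Check P_3: distance² to centre = 3.25 ≤ 15.25, so it lies inside.
All remaining points lie in this disk, and no smaller disk contains both endpoints, so this is the minimum enclosing circle.
r = √(15.25) ≈ 3.91.

3.91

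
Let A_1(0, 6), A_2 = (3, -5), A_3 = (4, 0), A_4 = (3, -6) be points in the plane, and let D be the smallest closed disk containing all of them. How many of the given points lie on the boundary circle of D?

2

By Welzl's lemma the MEC is supported by two points (diametrically opposite) or three points (on a circumcircle).
The farthest pair is A_1–A_4 with squared distance 153. The circle on this segment as diameter has centre (1.5, 0) and r² = 153/4 = 38.25.
Check A_2: distance² to centre = 27.25 ≤ 38.25, so it lies inside.
All remaining points lie in this disk, and no smaller disk contains both endpoints, so this is the minimum enclosing circle.
The points at distance exactly r from the centre are A_1, A_4 — 2 points.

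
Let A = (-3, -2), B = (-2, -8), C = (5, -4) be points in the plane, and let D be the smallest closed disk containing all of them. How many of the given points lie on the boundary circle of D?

Side lengths²: AB² = 37, AC² = 68, BC² = 65.
Since AC² = 68 < 65 + 37 = 102, the triangle is acute, so the smallest enclosing circle is the circumcircle.
Circumcentre = (29/46, -103/23), r² = 40885/2116.
The points at distance exactly r from the centre are A, B, C — 3 points.

3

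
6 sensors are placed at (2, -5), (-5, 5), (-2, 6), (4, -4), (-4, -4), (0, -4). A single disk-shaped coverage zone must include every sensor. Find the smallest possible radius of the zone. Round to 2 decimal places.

The minimum enclosing circle of a finite set is fixed by two of the points (as a diameter) or three (as a circumcircle).
The farthest pair is (-5, 5)–(4, -4) with squared distance 162. The circle on this segment as diameter has centre (-0.5, 0.5) and r² = 162/4 = 40.5.
Check (2, -5): distance² to centre = 36.5 ≤ 40.5, so it lies inside.
All remaining points lie in this disk, and no smaller disk contains both endpoints, so this is the minimum enclosing circle.
r = √(40.5) ≈ 6.36.

6.36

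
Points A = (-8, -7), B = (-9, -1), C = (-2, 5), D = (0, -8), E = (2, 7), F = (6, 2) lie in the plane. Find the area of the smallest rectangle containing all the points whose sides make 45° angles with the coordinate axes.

192

In coordinates u = x + y, v = x − y the rectangle is axis-aligned; the map (x,y)→(u,v) scales areas by 2.
u-values: -15, -10, 3, -8, 9, 8; range = 9 − (-15) = 24.
v-values: -1, -8, -7, 8, -5, 4; range = 8 − (-8) = 16.
Area = (24 × 16) / 2 = 192.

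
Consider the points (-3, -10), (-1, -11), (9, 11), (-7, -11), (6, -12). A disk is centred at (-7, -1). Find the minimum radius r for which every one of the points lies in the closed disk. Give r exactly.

The required radius is the distance from (-7, -1) to the farthest point.
Squared distances: 97, 136, 400, 100, 290.
Maximum is 400, attained at (9, 11).
r = √400 = 20.

20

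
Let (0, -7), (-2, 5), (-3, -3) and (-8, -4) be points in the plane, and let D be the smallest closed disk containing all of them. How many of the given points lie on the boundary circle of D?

3

By Welzl's lemma the MEC is supported by two points (diametrically opposite) or three points (on a circumcircle).
The minimum enclosing circle is determined by three boundary points: (0, -7), (-2, 5), (-8, -4).
Their circumcentre is (-2.4, -37/30) with r² = 35113/900.
The farthest remaining point (-3, -3) is at distance² 3133/900 ≤ 35113/900.
The points at distance exactly r from the centre are (0, -7), (-2, 5), (-8, -4) — 3 points.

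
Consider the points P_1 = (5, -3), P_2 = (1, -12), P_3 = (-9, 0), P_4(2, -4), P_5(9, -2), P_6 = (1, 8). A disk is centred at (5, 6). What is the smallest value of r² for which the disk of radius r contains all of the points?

The required radius is the distance from (5, 6) to the farthest point.
Squared distances: 81, 340, 232, 109, 80, 20.
Maximum is 340, attained at P_2.

340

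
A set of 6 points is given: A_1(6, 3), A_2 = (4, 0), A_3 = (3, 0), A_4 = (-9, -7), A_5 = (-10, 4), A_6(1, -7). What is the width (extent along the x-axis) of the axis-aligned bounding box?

max x = 6, min x = -10, so width = 16.

16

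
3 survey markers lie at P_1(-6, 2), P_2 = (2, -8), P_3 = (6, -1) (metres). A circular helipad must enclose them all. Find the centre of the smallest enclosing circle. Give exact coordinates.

(-0.59375, -1.875)

Side lengths²: P_1P_2² = 164, P_1P_3² = 153, P_2P_3² = 65.
Since P_1P_2² = 164 < 153 + 65 = 218, the triangle is acute, so the smallest enclosing circle is the circumcircle.
Circumcentre = (-0.59375, -1.875), r² = 44.2431640625.
Centre = (-0.59375, -1.875).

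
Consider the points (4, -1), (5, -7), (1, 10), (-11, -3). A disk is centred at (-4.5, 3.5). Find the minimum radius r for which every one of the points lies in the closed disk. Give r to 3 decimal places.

The required radius is the distance from (-4.5, 3.5) to the farthest point.
Squared distances: 92.5, 200.5, 72.5, 84.5.
Maximum is 200.5, attained at (5, -7).
r = √(200.5) ≈ 14.160.

14.160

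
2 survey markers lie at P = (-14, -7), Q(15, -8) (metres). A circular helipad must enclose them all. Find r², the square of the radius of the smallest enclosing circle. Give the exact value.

The smallest circle enclosing two points has them as diameter endpoints.
Centre = midpoint = (0.5, -7.5); r² = |PQ|²/4 = 842/4 = 210.5.

210.5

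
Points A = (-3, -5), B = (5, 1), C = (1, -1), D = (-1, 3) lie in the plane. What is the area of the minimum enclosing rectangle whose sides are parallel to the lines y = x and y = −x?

In coordinates u = x + y, v = x − y the rectangle is axis-aligned; the map (x,y)→(u,v) scales areas by 2.
u-values: -8, 6, 0, 2; range = 6 − (-8) = 14.
v-values: 2, 4, 2, -4; range = 4 − (-4) = 8.
Area = (14 × 8) / 2 = 56.

56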